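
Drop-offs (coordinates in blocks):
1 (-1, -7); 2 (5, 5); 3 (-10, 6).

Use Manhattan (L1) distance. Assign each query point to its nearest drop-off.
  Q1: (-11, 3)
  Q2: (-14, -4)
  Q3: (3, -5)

Q1→3; Q2→3; Q3→1

Q1 at (-11, 3):
  1: |10| + |-10| = 10 + 10 = 20 blocks
  2: |16| + |2| = 16 + 2 = 18 blocks
  3: |1| + |3| = 1 + 3 = 4 blocks
  → nearest: 3 (4 blocks)
Q2 at (-14, -4):
  1: |13| + |-3| = 13 + 3 = 16 blocks
  2: |19| + |9| = 19 + 9 = 28 blocks
  3: |4| + |10| = 4 + 10 = 14 blocks
  → nearest: 3 (14 blocks)
Q3 at (3, -5):
  1: |-4| + |-2| = 4 + 2 = 6 blocks
  2: |2| + |10| = 2 + 10 = 12 blocks
  3: |-13| + |11| = 13 + 11 = 24 blocks
  → nearest: 1 (6 blocks)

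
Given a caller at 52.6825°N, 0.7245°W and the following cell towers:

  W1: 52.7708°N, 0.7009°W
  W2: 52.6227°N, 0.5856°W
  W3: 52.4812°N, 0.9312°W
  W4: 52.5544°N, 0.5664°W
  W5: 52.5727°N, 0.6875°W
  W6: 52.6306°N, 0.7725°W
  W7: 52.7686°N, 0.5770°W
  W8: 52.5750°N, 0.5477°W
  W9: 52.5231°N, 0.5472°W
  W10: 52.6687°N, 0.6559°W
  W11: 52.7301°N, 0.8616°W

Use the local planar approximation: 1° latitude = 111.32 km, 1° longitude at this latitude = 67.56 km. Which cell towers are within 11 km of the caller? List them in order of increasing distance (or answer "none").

W10, W6, W1, W11

Distances from 52.6825°N, 0.7245°W:
W1: √((0.0883·111.32)² + (0.0236·67.56)²) = √(96.620171 + 2.542162) = 9.9580 km
W2: √((-0.0598·111.32)² + (0.1389·67.56)²) = √(44.314797 + 88.061033) = 11.5055 km
W3: √((-0.2013·111.32)² + (-0.2067·67.56)²) = √(502.150553 + 195.011505) = 26.4038 km
W4: √((-0.1281·111.32)² + (0.1581·67.56)²) = √(203.350224 + 114.088802) = 17.8168 km
W5: √((-0.1098·111.32)² + (0.0370·67.56)²) = √(149.400164 + 6.248600) = 12.4759 km
W6: √((-0.0519·111.32)² + (-0.0480·67.56)²) = √(33.379599 + 10.516271) = 6.6254 km
W7: √((0.0861·111.32)² + (0.1475·67.56)²) = √(91.865554 + 99.303218) = 13.8264 km
W8: √((-0.1075·111.32)² + (0.1768·67.56)²) = √(143.206696 + 142.673660) = 16.9080 km
W9: √((-0.1594·111.32)² + (0.1773·67.56)²) = √(314.864015 + 143.481779) = 21.4090 km
W10: √((-0.0138·111.32)² + (0.0686·67.56)²) = √(2.359960 + 21.479665) = 4.8826 km
W11: √((0.0476·111.32)² + (-0.1371·67.56)²) = √(28.077621 + 85.793462) = 10.6710 km
Threshold 11 km: W10 (4.8826 km), W6 (6.6254 km), W1 (9.9580 km), W11 (10.6710 km) are within range.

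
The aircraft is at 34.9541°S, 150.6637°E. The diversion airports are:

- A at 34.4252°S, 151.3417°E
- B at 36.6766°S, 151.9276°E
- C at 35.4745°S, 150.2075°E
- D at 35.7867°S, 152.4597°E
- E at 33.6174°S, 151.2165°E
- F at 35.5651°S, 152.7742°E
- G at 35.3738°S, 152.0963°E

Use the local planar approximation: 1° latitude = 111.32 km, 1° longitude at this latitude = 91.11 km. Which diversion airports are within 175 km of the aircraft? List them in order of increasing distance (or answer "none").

Distances from 34.9541°S, 150.6637°E:
A: √((0.5289·111.32)² + (0.6780·91.11)²) = √(3466.518557 + 3815.851640) = 85.3368 km
B: √((-1.7225·111.32)² + (1.2639·91.11)²) = √(36767.563952 + 13260.427364) = 223.6694 km
C: √((-0.5204·111.32)² + (-0.4562·91.11)²) = √(3355.992419 + 1727.597851) = 71.2993 km
D: √((-0.8326·111.32)² + (1.7960·91.11)²) = √(8590.515157 + 26775.941958) = 188.0597 km
E: √((1.3367·111.32)² + (0.5528·91.11)²) = √(22141.869736 + 2536.694469) = 157.0941 km
F: √((-0.6110·111.32)² + (2.1105·91.11)²) = √(4626.246993 + 36974.542265) = 203.9627 km
G: √((-0.4197·111.32)² + (1.4326·91.11)²) = √(2182.852215 + 17036.563131) = 138.6341 km
Threshold 175 km: C (71.2993 km), A (85.3368 km), G (138.6341 km), E (157.0941 km) are within range.

C, A, G, E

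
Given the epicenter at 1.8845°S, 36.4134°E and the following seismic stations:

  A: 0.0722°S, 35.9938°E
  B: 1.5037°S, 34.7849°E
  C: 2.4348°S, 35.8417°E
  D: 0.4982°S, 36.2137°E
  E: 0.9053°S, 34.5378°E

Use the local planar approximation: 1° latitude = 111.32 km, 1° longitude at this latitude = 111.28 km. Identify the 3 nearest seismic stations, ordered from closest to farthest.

Distances from 1.8845°S, 36.4134°E:
A: 207.0782 km
B: 186.1114 km
C: 88.3180 km
D: 155.9147 km
E: 235.4669 km
Sorted: C (88.3180 km) < D (155.9147 km) < B (186.1114 km) < A (207.0782 km) < E (235.4669 km)

C, D, B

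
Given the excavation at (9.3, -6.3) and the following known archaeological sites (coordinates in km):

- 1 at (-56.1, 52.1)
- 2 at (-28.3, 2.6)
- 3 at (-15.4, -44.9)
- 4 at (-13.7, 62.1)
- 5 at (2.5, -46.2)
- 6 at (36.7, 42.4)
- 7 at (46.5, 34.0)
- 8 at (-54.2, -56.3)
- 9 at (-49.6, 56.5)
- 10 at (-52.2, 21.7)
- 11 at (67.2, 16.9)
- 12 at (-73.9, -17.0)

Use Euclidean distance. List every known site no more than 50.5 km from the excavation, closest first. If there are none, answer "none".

2, 5, 3

Distances from (9.3, -6.3):
1: 87.7 km
2: 38.6 km
3: 45.8 km
4: 72.2 km
5: 40.5 km
6: 55.9 km
7: 54.8 km
8: 80.8 km
9: 86.1 km
10: 67.6 km
11: 62.4 km
12: 83.9 km
Threshold 50.5 km: 2 (38.6 km), 5 (40.5 km), 3 (45.8 km) are within range.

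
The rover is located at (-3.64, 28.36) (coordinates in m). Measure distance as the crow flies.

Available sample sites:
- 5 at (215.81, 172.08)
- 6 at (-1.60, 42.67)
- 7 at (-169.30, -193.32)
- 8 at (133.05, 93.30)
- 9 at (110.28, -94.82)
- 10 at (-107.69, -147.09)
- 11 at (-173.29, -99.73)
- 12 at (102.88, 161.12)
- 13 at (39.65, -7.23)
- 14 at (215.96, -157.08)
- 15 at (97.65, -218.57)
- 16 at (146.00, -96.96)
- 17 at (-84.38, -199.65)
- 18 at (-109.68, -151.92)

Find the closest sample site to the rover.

6

Distances from (-3.64, 28.36):
5: 262.32 m
6: 14.45 m
7: 276.74 m
8: 151.33 m
9: 167.78 m
10: 203.98 m
11: 212.58 m
12: 170.21 m
13: 56.04 m
14: 287.42 m
15: 266.90 m
16: 195.19 m
17: 241.88 m
18: 209.15 m
Minimum: 6 at 14.45 m.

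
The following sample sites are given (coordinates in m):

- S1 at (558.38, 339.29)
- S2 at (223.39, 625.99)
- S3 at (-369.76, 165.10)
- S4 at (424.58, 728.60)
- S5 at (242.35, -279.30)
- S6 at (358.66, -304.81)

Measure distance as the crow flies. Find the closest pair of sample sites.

Pairwise distances:
S1–S2: 440.93 m
S1–S3: 944.34 m
S1–S4: 411.66 m
S1–S5: 694.64 m
S1–S6: 674.35 m
S2–S3: 751.16 m
S2–S4: 225.85 m
S2–S5: 905.49 m
S2–S6: 940.58 m
S3–S4: 973.91 m
S3–S5: 756.42 m
S3–S6: 866.84 m
S4–S5: 1024.24 m
S4–S6: 1035.51 m
S5–S6: 119.07 m
Closest pair: S5–S6 at 119.07 m.

S5 and S6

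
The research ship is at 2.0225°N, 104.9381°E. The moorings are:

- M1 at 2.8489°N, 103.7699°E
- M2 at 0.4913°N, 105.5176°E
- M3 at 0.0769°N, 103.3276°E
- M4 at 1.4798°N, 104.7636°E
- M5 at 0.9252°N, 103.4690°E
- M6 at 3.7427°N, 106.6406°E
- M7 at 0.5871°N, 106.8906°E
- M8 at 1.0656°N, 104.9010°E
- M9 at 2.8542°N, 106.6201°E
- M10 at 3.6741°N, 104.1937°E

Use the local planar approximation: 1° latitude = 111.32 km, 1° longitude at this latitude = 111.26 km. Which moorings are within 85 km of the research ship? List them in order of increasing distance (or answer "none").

M4

Distances from 2.0225°N, 104.9381°E:
M1: √((0.8264·111.32)² + (-1.1682·111.26)²) = √(8463.052059 + 16893.223000) = 159.2365 km
M2: √((-1.5312·111.32)² + (0.5795·111.26)²) = √(29054.287936 + 4157.047547) = 182.2398 km
M3: √((-1.9456·111.32)² + (-1.6105·111.26)²) = √(46908.712224 + 32106.988281) = 281.0973 km
M4: √((-0.5427·111.32)² + (-0.1745·111.26)²) = √(3649.774550 + 376.937177) = 63.4564 km
M5: √((-1.0973·111.32)² + (-1.4691·111.26)²) = √(14920.973317 + 26716.577880) = 204.0528 km
M6: √((1.7202·111.32)² + (1.7025·111.26)²) = √(36669.440366 + 35879.993226) = 269.3500 km
M7: √((-1.4354·111.32)² + (1.9525·111.26)²) = √(25532.437596 + 47191.110396) = 269.6730 km
M8: √((-0.9569·111.32)² + (-0.0371·111.26)²) = √(11346.959493 + 17.038287) = 106.6021 km
M9: √((0.8317·111.32)² + (1.6820·111.26)²) = √(8571.953339 + 35021.125090) = 208.7896 km
M10: √((1.6516·111.32)² + (-0.7444·111.26)²) = √(33803.069920 + 6859.474408) = 201.6496 km
Threshold 85 km: M4 (63.4564 km) is within range.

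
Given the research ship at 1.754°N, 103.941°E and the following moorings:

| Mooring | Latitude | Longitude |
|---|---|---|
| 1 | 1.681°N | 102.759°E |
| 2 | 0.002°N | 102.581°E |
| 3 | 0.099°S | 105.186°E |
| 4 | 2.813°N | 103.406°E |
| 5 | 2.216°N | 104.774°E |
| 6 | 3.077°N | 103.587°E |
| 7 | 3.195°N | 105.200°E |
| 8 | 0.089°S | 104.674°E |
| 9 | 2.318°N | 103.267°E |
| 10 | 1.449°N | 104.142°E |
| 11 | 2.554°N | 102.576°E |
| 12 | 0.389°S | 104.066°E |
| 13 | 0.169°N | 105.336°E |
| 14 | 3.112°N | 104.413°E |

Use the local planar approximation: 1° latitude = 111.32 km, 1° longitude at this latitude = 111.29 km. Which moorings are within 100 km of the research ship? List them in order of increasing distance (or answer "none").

10, 9

Distances from 1.754°N, 103.941°E:
1: √((-0.073·111.32)² + (-1.182·111.29)²) = √(66.03773 + 17304.02915) = 131.796 km
2: √((-1.752·111.32)² + (-1.360·111.29)²) = √(38037.73067 + 22908.15440) = 246.872 km
3: √((-1.853·111.32)² + (1.245·111.29)²) = √(42549.77167 + 19197.77899) = 248.491 km
4: √((1.059·111.32)² + (-0.535·111.29)²) = √(13897.55225 + 3545.02946) = 132.070 km
5: √((0.462·111.32)² + (0.833·111.29)²) = √(2645.02844 + 8594.13730) = 106.015 km
6: √((1.323·111.32)² + (-0.354·111.29)²) = √(21690.32621 + 1552.09682) = 152.455 km
7: √((1.441·111.32)² + (1.259·111.29)²) = √(25732.04824 + 19631.96382) = 212.988 km
8: √((-1.843·111.32)² + (0.733·111.29)²) = √(42091.75809 + 6654.57362) = 220.786 km
9: √((0.564·111.32)² + (-0.674·111.29)²) = √(3941.89093 + 5626.41909) = 97.818 km
10: √((-0.305·111.32)² + (0.201·111.29)²) = √(1152.77905 + 500.38514) = 40.659 km
11: √((0.800·111.32)² + (-1.365·111.29)²) = √(7930.97114 + 23076.90635) = 176.091 km
12: √((-2.143·111.32)² + (0.125·111.29)²) = √(56910.28197 + 193.52288) = 238.964 km
13: √((-1.585·111.32)² + (1.395·111.29)²) = √(31131.84994 + 24102.42278) = 235.020 km
14: √((1.358·111.32)² + (0.472·111.29)²) = √(22853.14290 + 2759.28323) = 160.039 km
Threshold 100 km: 10 (40.659 km), 9 (97.818 km) are within range.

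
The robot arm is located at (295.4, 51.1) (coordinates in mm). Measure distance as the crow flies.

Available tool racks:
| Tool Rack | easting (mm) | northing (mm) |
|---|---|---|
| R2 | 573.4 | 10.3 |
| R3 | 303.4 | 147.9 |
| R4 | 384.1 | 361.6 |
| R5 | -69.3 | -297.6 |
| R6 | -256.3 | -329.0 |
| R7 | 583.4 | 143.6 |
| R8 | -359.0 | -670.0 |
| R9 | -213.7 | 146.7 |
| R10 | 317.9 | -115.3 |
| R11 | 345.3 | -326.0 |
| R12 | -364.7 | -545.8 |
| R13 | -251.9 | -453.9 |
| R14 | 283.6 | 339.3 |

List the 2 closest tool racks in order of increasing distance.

Distances from (295.4, 51.1):
R2: √((278.0)² + (-40.8)²) = √(77284.000 + 1664.640) = 281.0 mm
R3: √((8.0)² + (96.8)²) = √(64.000 + 9370.240) = 97.1 mm
R4: √((88.7)² + (310.5)²) = √(7867.690 + 96410.250) = 322.9 mm
R5: √((-364.7)² + (-348.7)²) = √(133006.090 + 121591.690) = 504.6 mm
R6: √((-551.7)² + (-380.1)²) = √(304372.890 + 144476.010) = 670.0 mm
R7: √((288.0)² + (92.5)²) = √(82944.000 + 8556.250) = 302.5 mm
R8: √((-654.4)² + (-721.1)²) = √(428239.360 + 519985.210) = 973.8 mm
R9: √((-509.1)² + (95.6)²) = √(259182.810 + 9139.360) = 518.0 mm
R10: √((22.5)² + (-166.4)²) = √(506.250 + 27688.960) = 167.9 mm
R11: √((49.9)² + (-377.1)²) = √(2490.010 + 142204.410) = 380.4 mm
R12: √((-660.1)² + (-596.9)²) = √(435732.010 + 356289.610) = 890.0 mm
R13: √((-547.3)² + (-505.0)²) = √(299537.290 + 255025.000) = 744.7 mm
R14: √((-11.8)² + (288.2)²) = √(139.240 + 83059.240) = 288.4 mm
Sorted: R3 (97.1 mm) < R10 (167.9 mm) < R2 (281.0 mm) < R14 (288.4 mm) < …

R3, R10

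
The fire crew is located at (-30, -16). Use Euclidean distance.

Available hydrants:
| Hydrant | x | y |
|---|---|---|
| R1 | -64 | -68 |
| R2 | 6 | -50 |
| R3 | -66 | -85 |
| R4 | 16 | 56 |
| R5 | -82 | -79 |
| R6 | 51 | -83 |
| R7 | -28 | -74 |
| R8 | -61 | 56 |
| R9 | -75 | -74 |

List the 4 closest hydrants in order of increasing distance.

R2, R7, R1, R9

Distances from (-30, -16):
R1: √((-34)² + (-52)²) = √(1156.000 + 2704.000) = 62.1
R2: √((36)² + (-34)²) = √(1296.000 + 1156.000) = 49.5
R3: √((-36)² + (-69)²) = √(1296.000 + 4761.000) = 77.8
R4: √((46)² + (72)²) = √(2116.000 + 5184.000) = 85.4
R5: √((-52)² + (-63)²) = √(2704.000 + 3969.000) = 81.7
R6: √((81)² + (-67)²) = √(6561.000 + 4489.000) = 105.1
R7: √((2)² + (-58)²) = √(4.000 + 3364.000) = 58.0
R8: √((-31)² + (72)²) = √(961.000 + 5184.000) = 78.4
R9: √((-45)² + (-58)²) = √(2025.000 + 3364.000) = 73.4
Sorted: R2 (49.5) < R7 (58.0) < R1 (62.1) < R9 (73.4) < R3 (77.8) < R8 (78.4) < …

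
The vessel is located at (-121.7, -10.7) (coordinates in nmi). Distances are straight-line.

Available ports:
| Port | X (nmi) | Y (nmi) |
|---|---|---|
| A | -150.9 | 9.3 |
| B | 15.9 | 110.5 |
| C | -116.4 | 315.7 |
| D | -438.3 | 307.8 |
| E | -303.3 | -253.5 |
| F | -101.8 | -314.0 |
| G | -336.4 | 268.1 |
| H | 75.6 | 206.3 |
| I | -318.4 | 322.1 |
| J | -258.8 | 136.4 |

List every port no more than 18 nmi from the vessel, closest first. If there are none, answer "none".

none

Distances from (-121.7, -10.7):
A: √((-29.2)² + (20.0)²) = √(852.640 + 400.000) = 35.4 nmi
B: √((137.6)² + (121.2)²) = √(18933.760 + 14689.440) = 183.4 nmi
C: √((5.3)² + (326.4)²) = √(28.090 + 106536.960) = 326.4 nmi
D: √((-316.6)² + (318.5)²) = √(100235.560 + 101442.250) = 449.1 nmi
E: √((-181.6)² + (-242.8)²) = √(32978.560 + 58951.840) = 303.2 nmi
F: √((19.9)² + (-303.3)²) = √(396.010 + 91990.890) = 304.0 nmi
G: √((-214.7)² + (278.8)²) = √(46096.090 + 77729.440) = 351.9 nmi
H: √((197.3)² + (217.0)²) = √(38927.290 + 47089.000) = 293.3 nmi
I: √((-196.7)² + (332.8)²) = √(38690.890 + 110755.840) = 386.6 nmi
J: √((-137.1)² + (147.1)²) = √(18796.410 + 21638.410) = 201.1 nmi
Threshold 18 nmi: none within range.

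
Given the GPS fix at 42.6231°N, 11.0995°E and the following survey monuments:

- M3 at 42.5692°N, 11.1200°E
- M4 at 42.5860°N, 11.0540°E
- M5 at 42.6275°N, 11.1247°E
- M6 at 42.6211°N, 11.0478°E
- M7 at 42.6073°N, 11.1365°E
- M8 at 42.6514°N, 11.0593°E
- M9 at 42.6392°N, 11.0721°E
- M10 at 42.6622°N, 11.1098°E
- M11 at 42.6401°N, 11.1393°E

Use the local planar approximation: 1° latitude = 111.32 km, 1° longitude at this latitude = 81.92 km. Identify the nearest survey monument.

M5

Distances from 42.6231°N, 11.0995°E:
M3: √((-0.0539·111.32)² + (0.0205·81.92)²) = √(36.001776 + 2.820250) = 6.2307 km
M4: √((-0.0371·111.32)² + (-0.0455·81.92)²) = √(17.056669 + 13.893213) = 5.5633 km
M5: √((0.0044·111.32)² + (0.0252·81.92)²) = √(0.239912 + 4.261681) = 2.1217 km
M6: √((-0.0020·111.32)² + (-0.0517·81.92)²) = √(0.049569 + 17.937461) = 4.2411 km
M7: √((-0.0158·111.32)² + (0.0370·81.92)²) = √(3.093574 + 9.187203) = 3.5044 km
M8: √((0.0283·111.32)² + (-0.0402·81.92)²) = √(9.924743 + 10.845061) = 4.5574 km
M9: √((0.0161·111.32)² + (-0.0274·81.92)²) = √(3.212167 + 5.038265) = 2.8724 km
M10: √((0.0391·111.32)² + (0.0103·81.92)²) = √(18.945231 + 0.711958) = 4.4336 km
M11: √((0.0170·111.32)² + (0.0398·81.92)²) = √(3.581329 + 10.630312) = 3.7698 km
Minimum: M5 at 2.1217 km.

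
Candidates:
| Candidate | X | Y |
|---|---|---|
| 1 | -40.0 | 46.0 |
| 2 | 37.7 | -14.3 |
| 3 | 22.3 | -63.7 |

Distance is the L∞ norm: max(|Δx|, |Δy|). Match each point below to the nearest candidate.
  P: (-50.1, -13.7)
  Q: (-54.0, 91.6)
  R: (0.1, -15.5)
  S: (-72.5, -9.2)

P at (-50.1, -13.7):
  1: 59.7
  2: 87.8
  3: 72.4
  → nearest: 1 (59.7)
Q at (-54.0, 91.6):
  1: 45.6
  2: 105.9
  3: 155.3
  → nearest: 1 (45.6)
R at (0.1, -15.5):
  1: 61.5
  2: 37.6
  3: 48.2
  → nearest: 2 (37.6)
S at (-72.5, -9.2):
  1: 55.2
  2: 110.2
  3: 94.8
  → nearest: 1 (55.2)

P→1; Q→1; R→2; S→1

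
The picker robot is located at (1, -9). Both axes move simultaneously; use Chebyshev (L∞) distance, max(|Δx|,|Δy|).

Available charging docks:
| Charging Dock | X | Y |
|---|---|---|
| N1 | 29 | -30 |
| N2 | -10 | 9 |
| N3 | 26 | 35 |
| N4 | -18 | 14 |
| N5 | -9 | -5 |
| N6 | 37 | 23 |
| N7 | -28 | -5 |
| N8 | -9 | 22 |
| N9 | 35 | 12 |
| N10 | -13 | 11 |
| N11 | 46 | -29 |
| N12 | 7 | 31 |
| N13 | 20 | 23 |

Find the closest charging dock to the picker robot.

Distances from (1, -9):
N1: max(|28|, |-21|) = 28
N2: max(|-11|, |18|) = 18
N3: max(|25|, |44|) = 44
N4: max(|-19|, |23|) = 23
N5: max(|-10|, |4|) = 10
N6: max(|36|, |32|) = 36
N7: max(|-29|, |4|) = 29
N8: max(|-10|, |31|) = 31
N9: max(|34|, |21|) = 34
N10: max(|-14|, |20|) = 20
N11: max(|45|, |-20|) = 45
N12: max(|6|, |40|) = 40
N13: max(|19|, |32|) = 32
Minimum: N5 at 10.

N5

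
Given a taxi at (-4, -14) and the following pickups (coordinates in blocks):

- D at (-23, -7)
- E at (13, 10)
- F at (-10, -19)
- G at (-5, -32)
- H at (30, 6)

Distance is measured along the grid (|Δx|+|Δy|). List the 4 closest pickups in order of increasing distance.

F, G, D, E

Distances from (-4, -14):
D: |-19| + |7| = 19 + 7 = 26 blocks
E: |17| + |24| = 17 + 24 = 41 blocks
F: |-6| + |-5| = 6 + 5 = 11 blocks
G: |-1| + |-18| = 1 + 18 = 19 blocks
H: |34| + |20| = 34 + 20 = 54 blocks
Sorted: F (11 blocks) < G (19 blocks) < D (26 blocks) < E (41 blocks) < H (54 blocks)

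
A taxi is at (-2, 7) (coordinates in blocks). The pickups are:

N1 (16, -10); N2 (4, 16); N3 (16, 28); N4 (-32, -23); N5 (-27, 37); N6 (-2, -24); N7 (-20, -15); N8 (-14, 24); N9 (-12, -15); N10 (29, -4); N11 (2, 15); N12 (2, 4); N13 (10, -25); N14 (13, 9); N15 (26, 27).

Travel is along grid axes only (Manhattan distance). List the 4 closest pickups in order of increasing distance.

N12, N11, N2, N14

Distances from (-2, 7):
N1: 35 blocks
N2: 15 blocks
N3: 39 blocks
N4: 60 blocks
N5: 55 blocks
N6: 31 blocks
N7: 40 blocks
N8: 29 blocks
N9: 32 blocks
N10: 42 blocks
N11: 12 blocks
N12: 7 blocks
N13: 44 blocks
N14: 17 blocks
N15: 48 blocks
Sorted: N12 (7 blocks) < N11 (12 blocks) < N2 (15 blocks) < N14 (17 blocks) < N8 (29 blocks) < N6 (31 blocks) < …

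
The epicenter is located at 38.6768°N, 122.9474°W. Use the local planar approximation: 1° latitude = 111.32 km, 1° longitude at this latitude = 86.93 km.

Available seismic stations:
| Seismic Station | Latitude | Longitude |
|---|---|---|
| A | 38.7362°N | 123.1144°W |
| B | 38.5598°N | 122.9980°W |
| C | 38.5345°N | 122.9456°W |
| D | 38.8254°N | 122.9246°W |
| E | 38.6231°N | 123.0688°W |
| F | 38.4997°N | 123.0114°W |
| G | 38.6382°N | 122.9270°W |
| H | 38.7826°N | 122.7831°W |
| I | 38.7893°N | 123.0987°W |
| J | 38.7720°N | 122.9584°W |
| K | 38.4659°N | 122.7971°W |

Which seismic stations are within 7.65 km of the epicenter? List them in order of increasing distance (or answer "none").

Distances from 38.6768°N, 122.9474°W:
A: √((0.0594·111.32)² + (-0.1670·86.93)²) = √(43.723940 + 210.752290) = 15.9523 km
B: √((-0.1170·111.32)² + (-0.0506·86.93)²) = √(169.636037 + 19.348192) = 13.7472 km
C: √((-0.1423·111.32)² + (0.0018·86.93)²) = √(250.932085 + 0.024484) = 15.8416 km
D: √((0.1486·111.32)² + (0.0228·86.93)²) = √(273.642793 + 3.928340) = 16.6605 km
E: √((-0.0537·111.32)² + (-0.1214·86.93)²) = √(35.735097 + 111.372183) = 12.1288 km
F: √((-0.1771·111.32)² + (-0.0640·86.93)²) = √(388.672235 + 30.952755) = 20.4848 km
G: √((-0.0386·111.32)² + (0.0204·86.93)²) = √(18.463796 + 3.144848) = 4.6485 km
H: √((0.1058·111.32)² + (0.1643·86.93)²) = √(138.713181 + 203.992634) = 18.5123 km
I: √((0.1125·111.32)² + (-0.1513·86.93)²) = √(156.838052 + 172.988493) = 18.1611 km
J: √((0.0952·111.32)² + (-0.0110·86.93)²) = √(112.310482 + 0.914376) = 10.6407 km
K: √((-0.2109·111.32)² + (0.1503·86.93)²) = √(551.187747 + 170.709355) = 26.8681 km
Threshold 7.65 km: G (4.6485 km) is within range.

G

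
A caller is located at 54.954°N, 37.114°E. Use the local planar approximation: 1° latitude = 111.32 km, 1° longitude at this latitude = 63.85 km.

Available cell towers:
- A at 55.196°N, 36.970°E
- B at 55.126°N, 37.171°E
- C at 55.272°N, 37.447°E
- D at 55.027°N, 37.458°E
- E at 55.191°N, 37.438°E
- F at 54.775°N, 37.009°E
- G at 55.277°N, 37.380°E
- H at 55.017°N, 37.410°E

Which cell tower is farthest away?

C

Distances from 54.954°N, 37.114°E:
A: 28.465 km
B: 19.490 km
C: 41.294 km
D: 23.419 km
E: 33.526 km
F: 21.024 km
G: 39.766 km
H: 20.159 km
Maximum: C at 41.294 km.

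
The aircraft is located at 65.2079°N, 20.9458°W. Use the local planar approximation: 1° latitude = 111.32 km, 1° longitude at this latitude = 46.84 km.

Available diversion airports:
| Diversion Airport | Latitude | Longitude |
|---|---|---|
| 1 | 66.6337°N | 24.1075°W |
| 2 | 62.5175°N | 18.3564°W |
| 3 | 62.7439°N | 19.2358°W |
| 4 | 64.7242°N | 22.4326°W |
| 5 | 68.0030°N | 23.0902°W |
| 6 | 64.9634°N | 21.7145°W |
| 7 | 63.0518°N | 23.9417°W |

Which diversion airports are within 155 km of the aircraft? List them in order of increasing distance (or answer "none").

6, 4

Distances from 65.2079°N, 20.9458°W:
1: 217.0804 km
2: 323.1224 km
3: 285.7478 km
4: 88.0301 km
5: 326.9611 km
6: 45.1357 km
7: 278.0290 km
Threshold 155 km: 6 (45.1357 km), 4 (88.0301 km) are within range.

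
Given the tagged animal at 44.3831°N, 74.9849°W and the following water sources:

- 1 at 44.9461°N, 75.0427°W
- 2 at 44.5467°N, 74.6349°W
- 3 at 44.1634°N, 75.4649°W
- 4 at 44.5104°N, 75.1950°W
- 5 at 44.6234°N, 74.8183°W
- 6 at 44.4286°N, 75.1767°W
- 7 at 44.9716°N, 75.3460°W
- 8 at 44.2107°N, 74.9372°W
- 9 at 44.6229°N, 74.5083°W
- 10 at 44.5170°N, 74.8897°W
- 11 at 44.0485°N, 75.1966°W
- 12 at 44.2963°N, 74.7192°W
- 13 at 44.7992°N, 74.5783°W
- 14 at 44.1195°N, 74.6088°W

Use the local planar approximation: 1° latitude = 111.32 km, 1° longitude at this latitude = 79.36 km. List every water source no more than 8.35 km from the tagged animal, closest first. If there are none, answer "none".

none

Distances from 44.3831°N, 74.9849°W:
1: √((0.5630·111.32)² + (-0.0578·79.36)²) = √(3927.924984 + 21.040642) = 62.8408 km
2: √((0.1636·111.32)² + (0.3500·79.36)²) = √(331.675196 + 771.506176) = 33.2142 km
3: √((-0.2197·111.32)² + (-0.4800·79.36)²) = √(598.145045 + 1451.061412) = 45.2682 km
4: √((0.1273·111.32)² + (-0.2101·79.36)²) = √(200.818261 + 278.006803) = 21.8821 km
5: √((0.2403·111.32)² + (0.1666·79.36)²) = √(715.572986 + 174.804783) = 29.8392 km
6: √((0.0455·111.32)² + (-0.1918·79.36)²) = √(25.654833 + 231.686391) = 16.0419 km
7: √((0.5885·111.32)² + (-0.3611·79.36)²) = √(4291.798560 + 821.217688) = 71.5054 km
8: √((-0.1724·111.32)² + (0.0477·79.36)²) = √(368.316282 + 14.329798) = 19.5613 km
9: √((0.2398·111.32)² + (0.4766·79.36)²) = √(712.598252 + 1430.577513) = 46.2944 km
10: √((0.1339·111.32)² + (0.0952·79.36)²) = √(222.181323 + 57.079113) = 16.7111 km
11: √((-0.3346·111.32)² + (-0.2117·79.36)²) = √(1387.389069 + 282.257203) = 40.8613 km
12: √((-0.0868·111.32)² + (0.2657·79.36)²) = √(93.365375 + 444.617372) = 23.1945 km
13: √((0.4161·111.32)² + (0.4066·79.36)²) = √(2145.565745 + 1041.209368) = 56.4515 km
14: √((-0.2636·111.32)² + (0.3761·79.36)²) = √(861.067519 + 890.861079) = 41.8560 km
Threshold 8.35 km: none within range.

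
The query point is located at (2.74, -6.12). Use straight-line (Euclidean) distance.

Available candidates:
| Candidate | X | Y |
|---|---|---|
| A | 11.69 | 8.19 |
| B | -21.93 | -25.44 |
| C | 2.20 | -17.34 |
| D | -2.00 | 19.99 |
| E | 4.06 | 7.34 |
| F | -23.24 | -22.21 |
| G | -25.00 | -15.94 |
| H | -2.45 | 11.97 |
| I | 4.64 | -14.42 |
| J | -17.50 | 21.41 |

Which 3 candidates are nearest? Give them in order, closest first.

Distances from (2.74, -6.12):
A: 16.88
B: 31.33
C: 11.23
D: 26.54
E: 13.52
F: 30.56
G: 29.43
H: 18.82
I: 8.51
J: 34.17
Sorted: I (8.51) < C (11.23) < E (13.52) < A (16.88) < H (18.82) < …

I, C, E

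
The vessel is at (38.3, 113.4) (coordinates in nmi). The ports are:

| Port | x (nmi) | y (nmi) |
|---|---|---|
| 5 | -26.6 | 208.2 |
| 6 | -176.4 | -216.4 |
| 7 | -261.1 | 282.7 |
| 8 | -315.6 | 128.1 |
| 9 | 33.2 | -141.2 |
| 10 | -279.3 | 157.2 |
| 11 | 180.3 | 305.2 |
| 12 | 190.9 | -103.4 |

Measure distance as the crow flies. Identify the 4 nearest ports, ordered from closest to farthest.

5, 11, 9, 12

Distances from (38.3, 113.4):
5: √((-64.9)² + (94.8)²) = √(4212.010 + 8987.040) = 114.9 nmi
6: √((-214.7)² + (-329.8)²) = √(46096.090 + 108768.040) = 393.5 nmi
7: √((-299.4)² + (169.3)²) = √(89640.360 + 28662.490) = 344.0 nmi
8: √((-353.9)² + (14.7)²) = √(125245.210 + 216.090) = 354.2 nmi
9: √((-5.1)² + (-254.6)²) = √(26.010 + 64821.160) = 254.7 nmi
10: √((-317.6)² + (43.8)²) = √(100869.760 + 1918.440) = 320.6 nmi
11: √((142.0)² + (191.8)²) = √(20164.000 + 36787.240) = 238.6 nmi
12: √((152.6)² + (-216.8)²) = √(23286.760 + 47002.240) = 265.1 nmi
Sorted: 5 (114.9 nmi) < 11 (238.6 nmi) < 9 (254.7 nmi) < 12 (265.1 nmi) < 10 (320.6 nmi) < 7 (344.0 nmi) < …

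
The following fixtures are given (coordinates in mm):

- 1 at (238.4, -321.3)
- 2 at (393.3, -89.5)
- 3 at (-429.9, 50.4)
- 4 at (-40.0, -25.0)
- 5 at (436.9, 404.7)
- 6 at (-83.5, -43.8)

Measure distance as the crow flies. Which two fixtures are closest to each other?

Pairwise distances:
1–2: √((154.9)² + (231.8)²) = √(23994.010 + 53731.240) = 278.8 mm
1–3: √((-668.3)² + (371.7)²) = √(446624.890 + 138160.890) = 764.7 mm
1–4: √((-278.4)² + (296.3)²) = √(77506.560 + 87793.690) = 406.6 mm
1–5: √((198.5)² + (726.0)²) = √(39402.250 + 527076.000) = 752.6 mm
1–6: √((-321.9)² + (277.5)²) = √(103619.610 + 77006.250) = 425.0 mm
2–3: √((-823.2)² + (139.9)²) = √(677658.240 + 19572.010) = 835.0 mm
2–4: √((-433.3)² + (64.5)²) = √(187748.890 + 4160.250) = 438.1 mm
2–5: √((43.6)² + (494.2)²) = √(1900.960 + 244233.640) = 496.1 mm
2–6: √((-476.8)² + (45.7)²) = √(227338.240 + 2088.490) = 479.0 mm
3–4: √((389.9)² + (-75.4)²) = √(152022.010 + 5685.160) = 397.1 mm
3–5: √((866.8)² + (354.3)²) = √(751342.240 + 125528.490) = 936.4 mm
3–6: √((346.4)² + (-94.2)²) = √(119992.960 + 8873.640) = 359.0 mm
4–5: √((476.9)² + (429.7)²) = √(227433.610 + 184642.090) = 641.9 mm
4–6: √((-43.5)² + (-18.8)²) = √(1892.250 + 353.440) = 47.4 mm
5–6: √((-520.4)² + (-448.5)²) = √(270816.160 + 201152.250) = 687.0 mm
Closest pair: 4–6 at 47.4 mm.

4 and 6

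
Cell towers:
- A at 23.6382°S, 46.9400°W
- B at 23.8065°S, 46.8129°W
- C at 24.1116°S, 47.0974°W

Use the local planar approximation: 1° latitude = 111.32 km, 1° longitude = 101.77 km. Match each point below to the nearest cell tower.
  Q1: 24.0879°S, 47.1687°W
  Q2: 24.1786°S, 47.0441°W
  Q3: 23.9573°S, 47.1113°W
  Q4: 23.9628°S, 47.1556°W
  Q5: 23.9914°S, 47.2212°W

Q1 at 24.0879°S, 47.1687°W:
  A: √((0.4497·111.32)² + (0.2287·101.77)²) = √(2506.064073 + 541.716268) = 55.2067 km
  B: √((0.2814·111.32)² + (0.3558·101.77)²) = √(981.283692 + 1311.147154) = 47.8793 km
  C: √((-0.0237·111.32)² + (0.0713·101.77)²) = √(6.960542 + 52.652453) = 7.7209 km
  → nearest: C (7.7209 km)
Q2 at 24.1786°S, 47.0441°W:
  A: √((0.5404·111.32)² + (0.1041·101.77)²) = √(3618.904112 + 112.238281) = 61.0831 km
  B: √((0.3721·111.32)² + (0.2312·101.77)²) = √(1715.796333 + 553.624382) = 47.6384 km
  C: √((0.0670·111.32)² + (-0.0533·101.77)²) = √(55.628327 + 29.423475) = 9.2224 km
  → nearest: C (9.2224 km)
Q3 at 23.9573°S, 47.1113°W:
  A: √((0.3191·111.32)² + (0.1713·101.77)²) = √(1261.827545 + 303.916497) = 39.5695 km
  B: √((0.1508·111.32)² + (0.2984·101.77)²) = √(281.805249 + 922.225628) = 34.6991 km
  C: √((-0.1543·111.32)² + (0.0139·101.77)²) = √(295.038198 + 2.001102) = 17.2348 km
  → nearest: C (17.2348 km)
Q4 at 23.9628°S, 47.1556°W:
  A: √((0.3246·111.32)² + (0.2156·101.77)²) = √(1305.700067 + 481.434337) = 42.2745 km
  B: √((0.1563·111.32)² + (0.3427·101.77)²) = √(302.736197 + 1216.375763) = 38.9758 km
  C: √((-0.1488·111.32)² + (0.0582·101.77)²) = √(274.379877 + 35.082095) = 17.5915 km
  → nearest: C (17.5915 km)
Q5 at 23.9914°S, 47.2212°W:
  A: √((0.3532·111.32)² + (0.2812·101.77)²) = √(1545.922739 + 818.974127) = 48.6302 km
  B: √((0.1849·111.32)² + (0.4083·101.77)²) = √(423.662688 + 1726.626129) = 46.3712 km
  C: √((-0.1202·111.32)² + (0.1238·101.77)²) = √(179.042169 + 158.737976) = 18.3788 km
  → nearest: C (18.3788 km)

Q1→C; Q2→C; Q3→C; Q4→C; Q5→C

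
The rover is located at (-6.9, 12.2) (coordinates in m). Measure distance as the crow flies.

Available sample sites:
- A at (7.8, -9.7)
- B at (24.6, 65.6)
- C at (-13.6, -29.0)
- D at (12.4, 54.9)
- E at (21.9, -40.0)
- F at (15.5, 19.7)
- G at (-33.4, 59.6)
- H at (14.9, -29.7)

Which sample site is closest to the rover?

Distances from (-6.9, 12.2):
A: √((14.7)² + (-21.9)²) = √(216.090 + 479.610) = 26.4 m
B: √((31.5)² + (53.4)²) = √(992.250 + 2851.560) = 62.0 m
C: √((-6.7)² + (-41.2)²) = √(44.890 + 1697.440) = 41.7 m
D: √((19.3)² + (42.7)²) = √(372.490 + 1823.290) = 46.9 m
E: √((28.8)² + (-52.2)²) = √(829.440 + 2724.840) = 59.6 m
F: √((22.4)² + (7.5)²) = √(501.760 + 56.250) = 23.6 m
G: √((-26.5)² + (47.4)²) = √(702.250 + 2246.760) = 54.3 m
H: √((21.8)² + (-41.9)²) = √(475.240 + 1755.610) = 47.2 m
Minimum: F at 23.6 m.

F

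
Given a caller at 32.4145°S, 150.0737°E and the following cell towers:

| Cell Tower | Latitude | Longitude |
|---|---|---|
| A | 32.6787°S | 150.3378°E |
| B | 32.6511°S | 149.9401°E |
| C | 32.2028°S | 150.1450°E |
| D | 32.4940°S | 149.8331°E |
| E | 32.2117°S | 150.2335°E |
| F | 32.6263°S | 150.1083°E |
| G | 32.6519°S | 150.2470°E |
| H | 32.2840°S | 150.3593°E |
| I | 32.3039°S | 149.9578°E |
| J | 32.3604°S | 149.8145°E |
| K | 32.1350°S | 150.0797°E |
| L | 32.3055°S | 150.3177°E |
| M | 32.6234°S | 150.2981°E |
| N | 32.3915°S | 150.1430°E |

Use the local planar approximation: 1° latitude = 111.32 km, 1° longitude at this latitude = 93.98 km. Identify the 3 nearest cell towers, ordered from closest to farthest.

Distances from 32.4145°S, 150.0737°E:
A: 38.4842 km
B: 29.1780 km
C: 24.5006 km
D: 24.2818 km
E: 27.1146 km
F: 23.8007 km
G: 31.0429 km
H: 30.5199 km
I: 16.4386 km
J: 25.0930 km
K: 31.1190 km
L: 25.9435 km
M: 31.3932 km
N: 6.9980 km
Sorted: N (6.9980 km) < I (16.4386 km) < F (23.8007 km) < D (24.2818 km) < C (24.5006 km) < …

N, I, F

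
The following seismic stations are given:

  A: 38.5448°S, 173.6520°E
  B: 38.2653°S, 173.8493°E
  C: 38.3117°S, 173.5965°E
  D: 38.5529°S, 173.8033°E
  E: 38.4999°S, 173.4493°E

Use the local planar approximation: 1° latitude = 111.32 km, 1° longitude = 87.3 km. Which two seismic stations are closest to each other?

Pairwise distances:
A–B: 35.5634 km
A–C: 26.3972 km
A–D: 13.2392 km
A–E: 18.3881 km
B–C: 22.6658 km
B–D: 32.2665 km
B–E: 43.6054 km
C–D: 32.3555 km
C–E: 24.5776 km
D–E: 31.4623 km
Closest pair: A–D at 13.2392 km.

A and D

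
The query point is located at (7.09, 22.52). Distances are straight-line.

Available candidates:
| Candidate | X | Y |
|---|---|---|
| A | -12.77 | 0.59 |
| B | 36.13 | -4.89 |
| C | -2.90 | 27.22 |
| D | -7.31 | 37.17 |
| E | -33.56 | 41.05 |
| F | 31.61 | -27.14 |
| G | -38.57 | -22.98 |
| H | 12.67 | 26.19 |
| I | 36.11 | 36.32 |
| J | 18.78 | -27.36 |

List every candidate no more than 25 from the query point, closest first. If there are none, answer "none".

Distances from (7.09, 22.52):
A: √((-19.86)² + (-21.93)²) = √(394.4196 + 480.9249) = 29.59
B: √((29.04)² + (-27.41)²) = √(843.3216 + 751.3081) = 39.93
C: √((-9.99)² + (4.70)²) = √(99.8001 + 22.0900) = 11.04
D: √((-14.40)² + (14.65)²) = √(207.3600 + 214.6225) = 20.54
E: √((-40.65)² + (18.53)²) = √(1652.4225 + 343.3609) = 44.67
F: √((24.52)² + (-49.66)²) = √(601.2304 + 2466.1156) = 55.38
G: √((-45.66)² + (-45.50)²) = √(2084.8356 + 2070.2500) = 64.46
H: √((5.58)² + (3.67)²) = √(31.1364 + 13.4689) = 6.68
I: √((29.02)² + (13.80)²) = √(842.1604 + 190.4400) = 32.13
J: √((11.69)² + (-49.88)²) = √(136.6561 + 2488.0144) = 51.23
Threshold 25: H (6.68), C (11.04), D (20.54) are within range.

H, C, D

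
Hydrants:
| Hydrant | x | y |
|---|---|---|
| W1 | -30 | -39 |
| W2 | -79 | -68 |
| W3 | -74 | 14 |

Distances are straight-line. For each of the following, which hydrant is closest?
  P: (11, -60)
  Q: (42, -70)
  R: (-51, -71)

P at (11, -60):
  W1: 46.1
  W2: 90.4
  W3: 112.7
  → nearest: W1 (46.1)
Q at (42, -70):
  W1: 78.4
  W2: 121.0
  W3: 143.2
  → nearest: W1 (78.4)
R at (-51, -71):
  W1: 38.3
  W2: 28.2
  W3: 88.1
  → nearest: W2 (28.2)

P→W1; Q→W1; R→W2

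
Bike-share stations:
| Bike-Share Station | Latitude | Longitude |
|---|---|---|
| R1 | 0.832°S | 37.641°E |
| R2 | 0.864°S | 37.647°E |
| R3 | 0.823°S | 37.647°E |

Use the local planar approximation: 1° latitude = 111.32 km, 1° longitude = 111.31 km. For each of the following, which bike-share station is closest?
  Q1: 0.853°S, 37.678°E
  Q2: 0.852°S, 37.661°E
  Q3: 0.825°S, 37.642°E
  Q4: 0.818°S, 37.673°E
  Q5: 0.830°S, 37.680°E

Q1→R2; Q2→R2; Q3→R3; Q4→R3; Q5→R3

Q1 at 0.853°S, 37.678°E:
  R1: √((0.021·111.32)² + (-0.037·111.31)²) = √(5.46493 + 16.96180) = 4.736 km
  R2: √((-0.011·111.32)² + (-0.031·111.31)²) = √(1.49945 + 11.90671) = 3.661 km
  R3: √((0.030·111.32)² + (-0.031·111.31)²) = √(11.15293 + 11.90671) = 4.802 km
  → nearest: R2 (3.661 km)
Q2 at 0.852°S, 37.661°E:
  R1: √((0.020·111.32)² + (-0.020·111.31)²) = √(4.95686 + 4.95597) = 3.148 km
  R2: √((-0.012·111.32)² + (-0.014·111.31)²) = √(1.78447 + 2.42842) = 2.053 km
  R3: √((0.029·111.32)² + (-0.014·111.31)²) = √(10.42179 + 2.42842) = 3.585 km
  → nearest: R2 (2.053 km)
Q3 at 0.825°S, 37.642°E:
  R1: √((-0.007·111.32)² + (-0.001·111.31)²) = √(0.60721 + 0.01239) = 0.787 km
  R2: √((-0.039·111.32)² + (0.005·111.31)²) = √(18.84845 + 0.30975) = 4.377 km
  R3: √((0.002·111.32)² + (0.005·111.31)²) = √(0.04957 + 0.30975) = 0.599 km
  → nearest: R3 (0.599 km)
Q4 at 0.818°S, 37.673°E:
  R1: √((-0.014·111.32)² + (-0.032·111.31)²) = √(2.42886 + 12.68727) = 3.888 km
  R2: √((-0.046·111.32)² + (-0.026·111.31)²) = √(26.22177 + 8.37558) = 5.882 km
  R3: √((-0.005·111.32)² + (-0.026·111.31)²) = √(0.30980 + 8.37558) = 2.947 km
  → nearest: R3 (2.947 km)
Q5 at 0.830°S, 37.680°E:
  R1: √((-0.002·111.32)² + (-0.039·111.31)²) = √(0.04957 + 18.84506) = 4.347 km
  R2: √((-0.034·111.32)² + (-0.033·111.31)²) = √(14.32532 + 13.49262) = 5.274 km
  R3: √((0.007·111.32)² + (-0.033·111.31)²) = √(0.60721 + 13.49262) = 3.755 km
  → nearest: R3 (3.755 km)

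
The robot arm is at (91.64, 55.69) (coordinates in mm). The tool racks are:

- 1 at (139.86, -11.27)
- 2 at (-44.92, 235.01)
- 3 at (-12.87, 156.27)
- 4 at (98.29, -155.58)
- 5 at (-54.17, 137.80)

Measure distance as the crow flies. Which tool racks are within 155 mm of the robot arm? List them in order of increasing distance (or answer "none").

Distances from (91.64, 55.69):
1: √((48.22)² + (-66.96)²) = √(2325.1684 + 4483.6416) = 82.52 mm
2: √((-136.56)² + (179.32)²) = √(18648.6336 + 32155.6624) = 225.40 mm
3: √((-104.51)² + (100.58)²) = √(10922.3401 + 10116.3364) = 145.05 mm
4: √((6.65)² + (-211.27)²) = √(44.2225 + 44635.0129) = 211.37 mm
5: √((-145.81)² + (82.11)²) = √(21260.5561 + 6742.0521) = 167.34 mm
Threshold 155 mm: 1 (82.52 mm), 3 (145.05 mm) are within range.

1, 3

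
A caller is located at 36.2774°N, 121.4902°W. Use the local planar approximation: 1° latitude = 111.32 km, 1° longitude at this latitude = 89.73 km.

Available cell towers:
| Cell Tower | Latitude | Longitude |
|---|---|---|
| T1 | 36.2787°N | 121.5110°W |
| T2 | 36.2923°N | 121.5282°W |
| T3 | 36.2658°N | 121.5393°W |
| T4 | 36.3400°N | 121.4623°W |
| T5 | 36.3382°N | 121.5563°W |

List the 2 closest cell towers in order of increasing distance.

Distances from 36.2774°N, 121.4902°W:
T1: √((0.0013·111.32)² + (-0.0208·89.73)²) = √(0.020943 + 3.483389) = 1.8720 km
T2: √((0.0149·111.32)² + (-0.0380·89.73)²) = √(2.751180 + 11.626327) = 3.7918 km
T3: √((-0.0116·111.32)² + (-0.0491·89.73)²) = √(1.667487 + 19.410571) = 4.5911 km
T4: √((0.0626·111.32)² + (0.0279·89.73)²) = √(48.561832 + 6.267347) = 7.4047 km
T5: √((0.0608·111.32)² + (-0.0661·89.73)²) = √(45.809289 + 35.178576) = 8.9993 km
Sorted: T1 (1.8720 km) < T2 (3.7918 km) < T3 (4.5911 km) < T4 (7.4047 km) < …

T1, T2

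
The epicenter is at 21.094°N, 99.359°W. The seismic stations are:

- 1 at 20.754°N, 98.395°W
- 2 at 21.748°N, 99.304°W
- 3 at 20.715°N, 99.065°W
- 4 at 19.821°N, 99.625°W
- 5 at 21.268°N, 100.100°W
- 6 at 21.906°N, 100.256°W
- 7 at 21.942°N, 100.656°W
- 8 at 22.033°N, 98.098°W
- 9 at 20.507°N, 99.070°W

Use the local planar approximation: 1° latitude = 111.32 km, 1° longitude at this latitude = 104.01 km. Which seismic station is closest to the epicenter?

Distances from 21.094°N, 99.359°W:
1: √((-0.340·111.32)² + (0.964·104.01)²) = √(1432.53166 + 10053.19856) = 107.171 km
2: √((0.654·111.32)² + (0.055·104.01)²) = √(5300.31758 + 32.72469) = 73.028 km
3: √((-0.379·111.32)² + (0.294·104.01)²) = √(1780.01973 + 935.07157) = 52.107 km
4: √((-1.273·111.32)² + (-0.266·104.01)²) = √(20081.82613 + 765.44408) = 144.386 km
5: √((0.174·111.32)² + (-0.741·104.01)²) = √(375.18450 + 5940.00224) = 79.468 km
6: √((0.812·111.32)² + (-0.897·104.01)²) = √(8170.68474 + 8704.32461) = 129.904 km
7: √((0.848·111.32)² + (-1.297·104.01)²) = √(8911.23917 + 18198.27171) = 164.650 km
8: √((0.939·111.32)² + (1.261·104.01)²) = √(10926.41219 + 17202.05635) = 167.715 km
9: √((-0.587·111.32)² + (0.289·104.01)²) = √(4269.94811 + 903.53687) = 71.927 km
Minimum: 3 at 52.107 km.

3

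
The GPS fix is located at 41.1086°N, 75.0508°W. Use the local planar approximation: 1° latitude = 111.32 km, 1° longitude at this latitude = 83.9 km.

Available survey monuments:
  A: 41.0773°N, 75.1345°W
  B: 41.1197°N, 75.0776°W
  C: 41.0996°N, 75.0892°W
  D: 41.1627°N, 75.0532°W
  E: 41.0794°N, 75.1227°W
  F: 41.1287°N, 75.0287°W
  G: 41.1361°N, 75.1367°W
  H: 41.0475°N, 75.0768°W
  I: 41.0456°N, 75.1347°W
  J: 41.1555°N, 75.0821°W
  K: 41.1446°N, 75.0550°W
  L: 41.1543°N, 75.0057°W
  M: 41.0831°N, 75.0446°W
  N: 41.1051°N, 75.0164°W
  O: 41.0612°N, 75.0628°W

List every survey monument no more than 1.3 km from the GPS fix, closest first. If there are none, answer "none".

none

Distances from 41.1086°N, 75.0508°W:
A: 7.8393 km
B: 2.5657 km
C: 3.3739 km
D: 6.0258 km
E: 6.8524 km
F: 2.9060 km
G: 7.8302 km
H: 7.1429 km
I: 9.9365 km
J: 5.8442 km
K: 4.0230 km
L: 6.3402 km
M: 2.8859 km
N: 2.9123 km
O: 5.3718 km
Threshold 1.3 km: none within range.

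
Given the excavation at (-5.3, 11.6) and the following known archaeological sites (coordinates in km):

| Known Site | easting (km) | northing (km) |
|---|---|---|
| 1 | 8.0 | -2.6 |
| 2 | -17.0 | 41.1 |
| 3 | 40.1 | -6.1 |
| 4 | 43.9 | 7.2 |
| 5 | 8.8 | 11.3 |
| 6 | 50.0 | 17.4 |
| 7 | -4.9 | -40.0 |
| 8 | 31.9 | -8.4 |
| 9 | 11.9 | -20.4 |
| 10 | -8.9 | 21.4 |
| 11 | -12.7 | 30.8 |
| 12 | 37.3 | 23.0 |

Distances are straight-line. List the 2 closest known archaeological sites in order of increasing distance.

Distances from (-5.3, 11.6):
1: √((13.3)² + (-14.2)²) = √(176.890 + 201.640) = 19.5 km
2: √((-11.7)² + (29.5)²) = √(136.890 + 870.250) = 31.7 km
3: √((45.4)² + (-17.7)²) = √(2061.160 + 313.290) = 48.7 km
4: √((49.2)² + (-4.4)²) = √(2420.640 + 19.360) = 49.4 km
5: √((14.1)² + (-0.3)²) = √(198.810 + 0.090) = 14.1 km
6: √((55.3)² + (5.8)²) = √(3058.090 + 33.640) = 55.6 km
7: √((0.4)² + (-51.6)²) = √(0.160 + 2662.560) = 51.6 km
8: √((37.2)² + (-20.0)²) = √(1383.840 + 400.000) = 42.2 km
9: √((17.2)² + (-32.0)²) = √(295.840 + 1024.000) = 36.3 km
10: √((-3.6)² + (9.8)²) = √(12.960 + 96.040) = 10.4 km
11: √((-7.4)² + (19.2)²) = √(54.760 + 368.640) = 20.6 km
12: √((42.6)² + (11.4)²) = √(1814.760 + 129.960) = 44.1 km
Sorted: 10 (10.4 km) < 5 (14.1 km) < 1 (19.5 km) < 11 (20.6 km) < …

10, 5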